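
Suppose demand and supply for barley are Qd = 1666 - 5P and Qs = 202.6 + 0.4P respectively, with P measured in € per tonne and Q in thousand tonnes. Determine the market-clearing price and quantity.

Equating demand and supply, 1666 - 5P = 202.6 + 0.4P gives 5.4P = 1463.4, so P* = 271.
Then Q* = 1666 - 5(271) = 311.

P* = 271, Q* = 311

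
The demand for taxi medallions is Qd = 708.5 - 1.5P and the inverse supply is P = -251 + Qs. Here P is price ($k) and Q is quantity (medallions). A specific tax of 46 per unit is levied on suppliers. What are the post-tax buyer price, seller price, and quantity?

P_b = 201.4, P_s = 155.4, Q = 406.4

Solving each curve for Q: Qs = 251 + P.
With a tax of 46 on suppliers, they supply based on the net price P_s = P_b - 46, so Qs = 205 + P_b.
Set Qd = Qs: 708.5 - 1.5P_b = 205 + P_b, so 503.5 = 2.5P_b and P_b = 201.4.
So P_s = 155.4 and the quantity traded is Q = 708.5 - 1.5(201.4) = 406.4.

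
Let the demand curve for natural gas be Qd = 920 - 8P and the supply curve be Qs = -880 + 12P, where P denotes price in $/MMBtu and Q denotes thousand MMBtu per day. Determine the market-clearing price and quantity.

P* = 90, Q* = 200

Equating demand and supply, 920 - 8P = -880 + 12P gives 20P = 1800, so P* = 90.
From the demand curve, Q* = 920 - 8(90) = 200.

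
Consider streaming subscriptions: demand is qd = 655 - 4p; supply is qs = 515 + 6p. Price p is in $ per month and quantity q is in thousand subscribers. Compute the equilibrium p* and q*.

The market clears where 655 - 4p = 515 + 6p. Rearranging, 10p = 140, hence p* = 14.
Then q* = 655 - 4(14) = 599.

p* = 14, q* = 599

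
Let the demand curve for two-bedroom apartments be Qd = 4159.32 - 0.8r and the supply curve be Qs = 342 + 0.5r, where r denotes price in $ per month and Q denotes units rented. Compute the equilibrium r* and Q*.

r* = 2936.4, Q* = 1810.2

Equating demand and supply, 4159.32 - 0.8r = 342 + 0.5r gives 1.3r = 3817.32, so r* = 2936.4.
From the demand curve, Q* = 4159.32 - 0.8(2936.4) = 1810.2.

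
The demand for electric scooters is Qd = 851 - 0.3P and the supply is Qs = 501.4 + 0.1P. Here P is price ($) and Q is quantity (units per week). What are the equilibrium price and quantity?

P* = 874, Q* = 588.8

At equilibrium Qd = Qs, so 851 - 0.3P = 501.4 + 0.1P; collecting terms, 349.6 = 0.4P and P* = 874.
From the demand curve, Q* = 851 - 0.3(874) = 588.8.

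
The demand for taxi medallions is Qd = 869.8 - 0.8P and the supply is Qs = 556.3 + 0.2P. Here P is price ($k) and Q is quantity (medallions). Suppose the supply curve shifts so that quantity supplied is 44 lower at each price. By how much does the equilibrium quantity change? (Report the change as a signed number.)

ΔQ = -35.2

Equating demand and supply, 869.8 - 0.8P = 556.3 + 0.2P gives P = 313.5, so P* = 313.5.
From the demand curve, Q* = 869.8 - 0.8(313.5) = 619.
After the shift, supply is Qs = 512.3 + 0.2P.
New equilibrium: 357.5 = P, so P = 357.5 and Q = 583.8.
ΔQ = 583.8 - 619 = -35.2.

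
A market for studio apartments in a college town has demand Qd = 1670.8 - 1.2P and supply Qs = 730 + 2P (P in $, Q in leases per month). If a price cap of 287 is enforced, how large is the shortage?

Shortage = 22.4

Evaluating both curves at the ceiling price 287 gives Qd = 1326.4, Qs = 1304.
Shortage = Qd - Qs = 1326.4 - 1304 = 22.4.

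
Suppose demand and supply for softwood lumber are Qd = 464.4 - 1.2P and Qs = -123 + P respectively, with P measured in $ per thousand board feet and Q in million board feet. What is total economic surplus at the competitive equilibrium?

Set Qd = Qs: 464.4 - 1.2P = -123 + P, so 587.4 = 2.2P and P* = 267.
From the demand curve, Q* = 464.4 - 1.2(267) = 144.
Demand choke price = 387; supply choke price = 123. CS = ½(387 - 267)(144) = 8640; PS = ½(267 - 123)(144) = 10368. Total surplus = 19008.

Total surplus = 19008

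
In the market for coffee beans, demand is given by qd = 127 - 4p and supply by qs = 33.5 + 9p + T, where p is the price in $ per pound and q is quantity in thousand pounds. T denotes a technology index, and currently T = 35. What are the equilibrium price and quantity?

p* = 4.5, q* = 109

With T = 35, supply is qs = 68.5 + 9p.
Set qd = qs: 127 - 4p = 68.5 + 9p, so 58.5 = 13p and p* = 4.5.
From the demand curve, q* = 127 - 4(4.5) = 109.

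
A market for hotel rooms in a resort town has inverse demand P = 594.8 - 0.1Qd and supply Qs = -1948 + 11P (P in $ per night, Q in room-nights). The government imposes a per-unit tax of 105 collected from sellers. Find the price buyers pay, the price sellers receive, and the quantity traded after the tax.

Solving each curve for Q: Qd = 5948 - 10P.
With a tax of 105 on sellers, they supply based on the net price P_s = P_b - 105, so Qs = -3103 + 11P_b.
Market clearing requires 5948 - 10P_b = -3103 + 11P_b; hence 9051 = 21P_b and P_b = 431.
Then P_s = 431 - 105 = 326 and Q = 5948 - 10(431) = 1638.

P_b = 431, P_s = 326, Q = 1638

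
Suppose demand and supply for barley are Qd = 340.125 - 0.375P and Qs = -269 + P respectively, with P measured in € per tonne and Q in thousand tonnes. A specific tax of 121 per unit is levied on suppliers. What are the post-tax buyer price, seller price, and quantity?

Suppliers keep P_s = P_b - 121 per unit, so supply in terms of the buyer price is Qs = -390 + P_b.
Set Qd = Qs: 340.125 - 0.375P_b = -390 + P_b, so 730.125 = 1.375P_b and P_b = 531.
So P_s = 410 and the quantity traded is Q = 340.125 - 0.375(531) = 141.

P_b = 531, P_s = 410, Q = 141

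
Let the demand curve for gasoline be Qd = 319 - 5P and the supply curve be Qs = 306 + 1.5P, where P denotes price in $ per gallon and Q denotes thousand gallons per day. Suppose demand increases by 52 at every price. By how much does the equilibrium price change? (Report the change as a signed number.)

ΔP = 8

The market clears where 319 - 5P = 306 + 1.5P. Rearranging, 6.5P = 13, hence P* = 2.
Substitute back: Q* = 319 - 5(2) = 309.
After the shift, demand is Qd = 371 - 5P.
Re-solving, 6.5P = 65 gives P = 10 and Q = 321.
ΔP = 10 - 2 = 8.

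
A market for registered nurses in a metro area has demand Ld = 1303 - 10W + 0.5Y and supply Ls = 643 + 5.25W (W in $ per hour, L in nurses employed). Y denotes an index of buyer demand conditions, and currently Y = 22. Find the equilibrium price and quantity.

W* = 44, L* = 874

With Y = 22, demand is Ld = 1314 - 10W.
The market clears where 1314 - 10W = 643 + 5.25W. Rearranging, 15.25W = 671, hence W* = 44.
From the demand curve, L* = 1314 - 10(44) = 874.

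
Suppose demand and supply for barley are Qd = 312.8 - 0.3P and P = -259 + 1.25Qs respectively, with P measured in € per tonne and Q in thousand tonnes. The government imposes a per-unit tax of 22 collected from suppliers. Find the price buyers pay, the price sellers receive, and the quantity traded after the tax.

P_b = 112, P_s = 90, Q = 279.2

Solving each curve for Q: Qs = 207.2 + 0.8P.
With a tax of 22 on suppliers, they supply based on the net price P_s = P_b - 22, so Qs = 189.6 + 0.8P_b.
Equate demand and the shifted supply: 312.8 - 0.3P_b = 189.6 + 0.8P_b, giving 1.1P_b = 123.2, so P_b = 112.
Then P_s = 112 - 22 = 90 and Q = 312.8 - 0.3(112) = 279.2.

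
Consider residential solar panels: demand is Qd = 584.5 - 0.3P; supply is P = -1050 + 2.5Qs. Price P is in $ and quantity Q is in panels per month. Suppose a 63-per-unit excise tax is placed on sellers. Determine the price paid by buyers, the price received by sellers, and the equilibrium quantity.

P_b = 271, P_s = 208, Q = 503.2

Inverting to quantity form: Qs = 420 + 0.4P.
With a tax of 63 on sellers, they supply based on the net price P_s = P_b - 63, so Qs = 394.8 + 0.4P_b.
Market clearing requires 584.5 - 0.3P_b = 394.8 + 0.4P_b; hence 189.7 = 0.7P_b and P_b = 271.
So P_s = 208 and the quantity traded is Q = 584.5 - 0.3(271) = 503.2.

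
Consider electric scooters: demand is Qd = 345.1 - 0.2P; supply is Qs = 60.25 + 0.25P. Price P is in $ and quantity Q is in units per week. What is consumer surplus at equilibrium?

At equilibrium Qd = Qs, so 345.1 - 0.2P = 60.25 + 0.25P; collecting terms, 284.85 = 0.45P and P* = 633.
Plugging P* into demand: Q* = 345.1 - 0.2(633) = 218.5.
Demand choke price (Qd = 0): P = 345.1/0.2 = 1725.5. Consumer surplus = ½ × (1725.5 - 633) × 218.5 = 119355.625.

Consumer surplus = 119355.625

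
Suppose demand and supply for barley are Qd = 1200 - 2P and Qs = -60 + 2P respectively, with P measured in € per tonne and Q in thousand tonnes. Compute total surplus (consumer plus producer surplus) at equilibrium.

Total surplus = 162450

The market clears where 1200 - 2P = -60 + 2P. Rearranging, 4P = 1260, hence P* = 315.
Plugging P* into demand: Q* = 1200 - 2(315) = 570.
Demand choke price = 600; supply choke price = 30. CS = ½(600 - 315)(570) = 81225; PS = ½(315 - 30)(570) = 81225. Total surplus = 162450.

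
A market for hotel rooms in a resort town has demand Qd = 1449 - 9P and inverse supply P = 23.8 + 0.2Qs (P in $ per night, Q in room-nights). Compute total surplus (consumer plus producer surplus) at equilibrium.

Inverting to quantity form: Qs = -119 + 5P.
The market clears where 1449 - 9P = -119 + 5P. Rearranging, 14P = 1568, hence P* = 112.
Plugging P* into demand: Q* = 1449 - 9(112) = 441.
Demand choke price = 161; supply choke price = 23.8. CS = ½(161 - 112)(441) = 10804.5; PS = ½(112 - 23.8)(441) = 19448.1. Total surplus = 30252.6.

Total surplus = 30252.6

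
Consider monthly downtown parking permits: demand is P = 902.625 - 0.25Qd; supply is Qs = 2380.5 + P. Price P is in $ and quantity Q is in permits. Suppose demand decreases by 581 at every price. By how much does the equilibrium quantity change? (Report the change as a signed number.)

ΔQ = -116.2

In direct form, Qd = 3610.5 - 4P.
Set Qd = Qs: 3610.5 - 4P = 2380.5 + P, so 1230 = 5P and P* = 246.
Substitute back: Q* = 3610.5 - 4(246) = 2626.5.
After the shift, demand is Qd = 3029.5 - 4P.
New equilibrium: 649 = 5P, so P = 129.8 and Q = 2510.3.
ΔQ = 2510.3 - 2626.5 = -116.2.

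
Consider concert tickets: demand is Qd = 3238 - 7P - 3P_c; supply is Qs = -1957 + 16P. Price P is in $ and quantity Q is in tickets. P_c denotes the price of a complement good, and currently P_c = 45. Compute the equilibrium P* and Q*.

With P_c = 45, demand is Qd = 3103 - 7P.
At equilibrium Qd = Qs, so 3103 - 7P = -1957 + 16P; collecting terms, 5060 = 23P and P* = 220.
Then Q* = 3103 - 7(220) = 1563.

P* = 220, Q* = 1563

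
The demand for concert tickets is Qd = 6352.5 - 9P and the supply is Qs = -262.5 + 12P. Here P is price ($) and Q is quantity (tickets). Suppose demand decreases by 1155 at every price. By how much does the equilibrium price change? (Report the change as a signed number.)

The market clears where 6352.5 - 9P = -262.5 + 12P. Rearranging, 21P = 6615, hence P* = 315.
Then Q* = 6352.5 - 9(315) = 3517.5.
After the shift, demand is Qd = 5197.5 - 9P.
The new intersection has 5460 = 21P, i.e. P = 260, Q = 2857.5.
ΔP = 260 - 315 = -55.

ΔP = -55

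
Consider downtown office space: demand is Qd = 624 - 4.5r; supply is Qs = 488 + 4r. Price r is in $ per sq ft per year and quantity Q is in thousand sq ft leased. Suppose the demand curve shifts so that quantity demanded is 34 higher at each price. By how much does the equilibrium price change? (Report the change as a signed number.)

Equating demand and supply, 624 - 4.5r = 488 + 4r gives 8.5r = 136, so r* = 16.
Plugging r* into demand: Q* = 624 - 4.5(16) = 552.
After the shift, demand is Qd = 658 - 4.5r.
New equilibrium: 170 = 8.5r, so r = 20 and Q = 568.
Δr = 20 - 16 = 4.

Δr = 4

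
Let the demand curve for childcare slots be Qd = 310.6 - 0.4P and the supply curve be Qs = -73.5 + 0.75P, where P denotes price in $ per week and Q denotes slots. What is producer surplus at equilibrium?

Equating demand and supply, 310.6 - 0.4P = -73.5 + 0.75P gives 1.15P = 384.1, so P* = 334.
Plugging P* into demand: Q* = 310.6 - 0.4(334) = 177.
Supply choke price (Qs = 0): P = 98. Producer surplus = ½ × (334 - 98) × 177 = 20886.

Producer surplus = 20886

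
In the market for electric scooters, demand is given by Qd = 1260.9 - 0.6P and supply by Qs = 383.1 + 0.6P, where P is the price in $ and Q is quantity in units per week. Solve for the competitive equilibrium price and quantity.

P* = 731.5, Q* = 822

The market clears where 1260.9 - 0.6P = 383.1 + 0.6P. Rearranging, 1.2P = 877.8, hence P* = 731.5.
Plugging P* into demand: Q* = 1260.9 - 0.6(731.5) = 822.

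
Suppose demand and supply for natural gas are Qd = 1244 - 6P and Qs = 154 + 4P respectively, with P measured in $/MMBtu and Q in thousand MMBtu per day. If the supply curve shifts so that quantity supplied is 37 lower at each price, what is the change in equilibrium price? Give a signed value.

ΔP = 3.7

Set Qd = Qs: 1244 - 6P = 154 + 4P, so 1090 = 10P and P* = 109.
Substitute back: Q* = 1244 - 6(109) = 590.
After the shift, supply is Qs = 117 + 4P.
New equilibrium: 1127 = 10P, so P = 112.7 and Q = 567.8.
ΔP = 112.7 - 109 = 3.7.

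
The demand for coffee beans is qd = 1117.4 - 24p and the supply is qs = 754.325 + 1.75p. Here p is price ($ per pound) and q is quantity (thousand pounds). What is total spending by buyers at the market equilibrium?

Set qd = qs: 1117.4 - 24p = 754.325 + 1.75p, so 363.075 = 25.75p and p* = 14.1.
Plugging p* into demand: q* = 1117.4 - 24(14.1) = 779.
Total spending by buyers = p* × q* = 14.1 × 779 = 10983.9.

Total spending by buyers = 10983.9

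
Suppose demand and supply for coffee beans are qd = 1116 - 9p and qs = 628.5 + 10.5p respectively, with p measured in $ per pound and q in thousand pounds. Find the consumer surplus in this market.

Equating demand and supply, 1116 - 9p = 628.5 + 10.5p gives 19.5p = 487.5, so p* = 25.
Plugging p* into demand: q* = 1116 - 9(25) = 891.
Demand choke price (qd = 0): p = 1116/9 = 124. Consumer surplus = ½ × (124 - 25) × 891 = 44104.5.

Consumer surplus = 44104.5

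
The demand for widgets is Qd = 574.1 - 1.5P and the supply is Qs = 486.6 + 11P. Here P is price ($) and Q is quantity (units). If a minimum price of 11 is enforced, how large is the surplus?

Surplus = 50

With P fixed at 11, quantity demanded is 557.6 and quantity supplied is 607.6.
Surplus = Qs - Qd = 607.6 - 557.6 = 50.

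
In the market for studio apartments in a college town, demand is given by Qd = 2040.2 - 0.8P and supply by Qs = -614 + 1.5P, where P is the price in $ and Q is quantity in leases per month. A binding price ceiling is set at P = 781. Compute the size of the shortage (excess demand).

At P = 781: Qd = 1415.4 and Qs = 557.5.
Shortage = Qd - Qs = 1415.4 - 557.5 = 857.9.

Shortage = 857.9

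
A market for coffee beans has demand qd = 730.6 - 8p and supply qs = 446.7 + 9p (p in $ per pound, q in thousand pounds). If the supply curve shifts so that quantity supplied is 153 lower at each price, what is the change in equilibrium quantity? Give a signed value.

Δq = -72

Set qd = qs: 730.6 - 8p = 446.7 + 9p, so 283.9 = 17p and p* = 16.7.
Then q* = 730.6 - 8(16.7) = 597.
After the shift, supply is qs = 293.7 + 9p.
New equilibrium: 436.9 = 17p, so p = 25.7 and q = 525.
Δq = 525 - 597 = -72.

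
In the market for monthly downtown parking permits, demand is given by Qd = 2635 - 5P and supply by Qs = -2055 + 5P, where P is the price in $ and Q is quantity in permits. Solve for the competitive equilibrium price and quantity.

The market clears where 2635 - 5P = -2055 + 5P. Rearranging, 10P = 4690, hence P* = 469.
From the demand curve, Q* = 2635 - 5(469) = 290.

P* = 469, Q* = 290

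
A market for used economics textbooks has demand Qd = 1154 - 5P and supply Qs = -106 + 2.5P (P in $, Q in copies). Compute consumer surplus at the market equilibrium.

The market clears where 1154 - 5P = -106 + 2.5P. Rearranging, 7.5P = 1260, hence P* = 168.
Substitute back: Q* = 1154 - 5(168) = 314.
Demand choke price (Qd = 0): P = 1154/5 = 230.8. Consumer surplus = ½ × (230.8 - 168) × 314 = 9859.6.

Consumer surplus = 9859.6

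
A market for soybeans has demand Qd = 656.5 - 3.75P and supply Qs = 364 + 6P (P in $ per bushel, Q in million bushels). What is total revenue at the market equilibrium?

Total revenue = 16320

The market clears where 656.5 - 3.75P = 364 + 6P. Rearranging, 9.75P = 292.5, hence P* = 30.
Plugging P* into demand: Q* = 656.5 - 3.75(30) = 544.
Total revenue = P* × Q* = 30 × 544 = 16320.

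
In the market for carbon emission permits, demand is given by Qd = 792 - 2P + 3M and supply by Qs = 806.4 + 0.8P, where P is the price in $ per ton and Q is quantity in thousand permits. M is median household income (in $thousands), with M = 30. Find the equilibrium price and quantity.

With M = 30, demand is Qd = 882 - 2P.
The market clears where 882 - 2P = 806.4 + 0.8P. Rearranging, 2.8P = 75.6, hence P* = 27.
From the demand curve, Q* = 882 - 2(27) = 828.

P* = 27, Q* = 828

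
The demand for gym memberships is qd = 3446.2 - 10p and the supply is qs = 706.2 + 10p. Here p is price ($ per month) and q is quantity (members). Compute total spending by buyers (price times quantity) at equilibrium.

Set qd = qs: 3446.2 - 10p = 706.2 + 10p, so 2740 = 20p and p* = 137.
Then q* = 3446.2 - 10(137) = 2076.2.
Total spending by buyers = p* × q* = 137 × 2076.2 = 284439.4.

Total spending by buyers = 284439.4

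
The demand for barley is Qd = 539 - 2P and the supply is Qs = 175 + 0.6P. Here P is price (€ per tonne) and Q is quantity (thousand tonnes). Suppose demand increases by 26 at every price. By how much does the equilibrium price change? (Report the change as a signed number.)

ΔP = 10

At equilibrium Qd = Qs, so 539 - 2P = 175 + 0.6P; collecting terms, 364 = 2.6P and P* = 140.
Plugging P* into demand: Q* = 539 - 2(140) = 259.
After the shift, demand is Qd = 565 - 2P.
Re-solving, 2.6P = 390 gives P = 150 and Q = 265.
ΔP = 150 - 140 = 10.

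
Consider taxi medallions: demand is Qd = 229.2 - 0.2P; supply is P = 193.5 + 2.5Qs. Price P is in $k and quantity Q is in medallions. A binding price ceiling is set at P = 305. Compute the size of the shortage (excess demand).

Shortage = 123.6

Rewriting in direct form: Qs = -77.4 + 0.4P.
At P = 305: Qd = 168.2 and Qs = 44.6.
Shortage = Qd - Qs = 168.2 - 44.6 = 123.6.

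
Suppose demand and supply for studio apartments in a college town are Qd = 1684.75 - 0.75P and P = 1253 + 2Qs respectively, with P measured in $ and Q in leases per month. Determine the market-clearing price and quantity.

Inverting to quantity form: Qs = -626.5 + 0.5P.
Equating demand and supply, 1684.75 - 0.75P = -626.5 + 0.5P gives 1.25P = 2311.25, so P* = 1849.
Then Q* = 1684.75 - 0.75(1849) = 298.

P* = 1849, Q* = 298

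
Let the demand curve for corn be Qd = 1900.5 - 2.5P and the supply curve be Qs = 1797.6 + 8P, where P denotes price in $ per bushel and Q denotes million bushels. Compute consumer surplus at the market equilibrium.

Consumer surplus = 703875.2

At equilibrium Qd = Qs, so 1900.5 - 2.5P = 1797.6 + 8P; collecting terms, 102.9 = 10.5P and P* = 9.8.
Substitute back: Q* = 1900.5 - 2.5(9.8) = 1876.
Demand choke price (Qd = 0): P = 1900.5/2.5 = 760.2. Consumer surplus = ½ × (760.2 - 9.8) × 1876 = 703875.2.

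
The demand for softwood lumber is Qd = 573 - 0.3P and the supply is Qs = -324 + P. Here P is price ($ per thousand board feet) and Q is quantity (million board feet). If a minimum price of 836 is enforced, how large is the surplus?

Surplus = 189.8

Evaluating both curves at the floor price 836 gives Qd = 322.2, Qs = 512.
Surplus = Qs - Qd = 512 - 322.2 = 189.8.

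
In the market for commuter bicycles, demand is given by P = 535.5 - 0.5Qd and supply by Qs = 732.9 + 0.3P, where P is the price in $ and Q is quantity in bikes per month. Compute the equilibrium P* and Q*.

P* = 147, Q* = 777

Rewriting in direct form: Qd = 1071 - 2P.
Equating demand and supply, 1071 - 2P = 732.9 + 0.3P gives 2.3P = 338.1, so P* = 147.
Then Q* = 1071 - 2(147) = 777.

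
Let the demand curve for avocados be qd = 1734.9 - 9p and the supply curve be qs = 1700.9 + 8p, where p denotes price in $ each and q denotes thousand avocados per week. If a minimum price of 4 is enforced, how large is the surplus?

Surplus = 34

At p = 4: qd = 1698.9 and qs = 1732.9.
Surplus = qs - qd = 1732.9 - 1698.9 = 34.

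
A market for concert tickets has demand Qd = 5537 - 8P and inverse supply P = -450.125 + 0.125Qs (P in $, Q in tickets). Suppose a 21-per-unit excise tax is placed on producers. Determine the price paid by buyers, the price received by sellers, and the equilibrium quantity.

Inverting to quantity form: Qs = 3601 + 8P.
The tax drives a wedge P_b - P_s = 21. Substituting P_s = P_b - 21 into supply: Qs = 3433 + 8P_b.
Equate demand and the shifted supply: 5537 - 8P_b = 3433 + 8P_b, giving 16P_b = 2104, so P_b = 131.5.
Then P_s = 131.5 - 21 = 110.5 and Q = 5537 - 8(131.5) = 4485.

P_b = 131.5, P_s = 110.5, Q = 4485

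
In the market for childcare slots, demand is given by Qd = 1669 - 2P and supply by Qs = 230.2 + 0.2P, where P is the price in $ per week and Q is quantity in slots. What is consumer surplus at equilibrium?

Consumer surplus = 32580.25

Equating demand and supply, 1669 - 2P = 230.2 + 0.2P gives 2.2P = 1438.8, so P* = 654.
Substitute back: Q* = 1669 - 2(654) = 361.
Demand choke price (Qd = 0): P = 1669/2 = 834.5. Consumer surplus = ½ × (834.5 - 654) × 361 = 32580.25.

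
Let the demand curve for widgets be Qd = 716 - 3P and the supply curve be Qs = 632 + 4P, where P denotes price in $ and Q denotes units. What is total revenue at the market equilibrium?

Total revenue = 8160

The market clears where 716 - 3P = 632 + 4P. Rearranging, 7P = 84, hence P* = 12.
Plugging P* into demand: Q* = 716 - 3(12) = 680.
Total revenue = P* × Q* = 12 × 680 = 8160.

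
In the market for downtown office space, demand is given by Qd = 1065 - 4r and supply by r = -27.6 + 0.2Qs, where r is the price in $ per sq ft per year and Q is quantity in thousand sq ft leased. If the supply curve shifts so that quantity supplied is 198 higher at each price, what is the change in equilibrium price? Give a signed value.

Rewriting in direct form: Qs = 138 + 5r.
Set Qd = Qs: 1065 - 4r = 138 + 5r, so 927 = 9r and r* = 103.
Substitute back: Q* = 1065 - 4(103) = 653.
After the shift, supply is Qs = 336 + 5r.
Re-solving, 9r = 729 gives r = 81 and Q = 741.
Δr = 81 - 103 = -22.

Δr = -22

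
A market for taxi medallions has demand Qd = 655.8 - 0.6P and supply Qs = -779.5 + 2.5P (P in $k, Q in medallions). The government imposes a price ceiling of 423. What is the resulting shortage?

At P = 423: Qd = 402 and Qs = 278.
Shortage = Qd - Qs = 402 - 278 = 124.

Shortage = 124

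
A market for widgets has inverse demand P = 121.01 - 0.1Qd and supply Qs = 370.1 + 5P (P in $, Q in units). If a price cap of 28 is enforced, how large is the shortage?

Rewriting in direct form: Qd = 1210.1 - 10P.
Evaluating both curves at the ceiling price 28 gives Qd = 930.1, Qs = 510.1.
Shortage = Qd - Qs = 930.1 - 510.1 = 420.

Shortage = 420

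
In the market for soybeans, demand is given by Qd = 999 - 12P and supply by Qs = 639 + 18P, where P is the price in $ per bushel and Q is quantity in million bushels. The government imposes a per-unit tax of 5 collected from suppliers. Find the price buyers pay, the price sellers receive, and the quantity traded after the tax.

Suppliers keep P_s = P_b - 5 per unit, so supply in terms of the buyer price is Qs = 549 + 18P_b.
Equate demand and the shifted supply: 999 - 12P_b = 549 + 18P_b, giving 30P_b = 450, so P_b = 15.
So P_s = 10 and the quantity traded is Q = 999 - 12(15) = 819.

P_b = 15, P_s = 10, Q = 819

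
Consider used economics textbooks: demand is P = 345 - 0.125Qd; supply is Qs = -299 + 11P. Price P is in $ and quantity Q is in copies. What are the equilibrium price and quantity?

In direct form, Qd = 2760 - 8P.
Set Qd = Qs: 2760 - 8P = -299 + 11P, so 3059 = 19P and P* = 161.
Then Q* = 2760 - 8(161) = 1472.

P* = 161, Q* = 1472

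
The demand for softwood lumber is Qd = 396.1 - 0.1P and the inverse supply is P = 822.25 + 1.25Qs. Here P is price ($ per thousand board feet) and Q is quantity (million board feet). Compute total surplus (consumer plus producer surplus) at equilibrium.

Rewriting in direct form: Qs = -657.8 + 0.8P.
Equating demand and supply, 396.1 - 0.1P = -657.8 + 0.8P gives 0.9P = 1053.9, so P* = 1171.
Plugging P* into demand: Q* = 396.1 - 0.1(1171) = 279.
Demand choke price = 3961; supply choke price = 822.25. CS = ½(3961 - 1171)(279) = 389205; PS = ½(1171 - 822.25)(279) = 48650.625. Total surplus = 437855.625.

Total surplus = 437855.625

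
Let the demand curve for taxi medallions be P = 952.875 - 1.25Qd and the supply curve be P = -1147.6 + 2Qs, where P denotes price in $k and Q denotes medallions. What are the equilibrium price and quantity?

P* = 145, Q* = 646.3

Inverting to quantity form: Qd = 762.3 - 0.8P and Qs = 573.8 + 0.5P.
Set Qd = Qs: 762.3 - 0.8P = 573.8 + 0.5P, so 188.5 = 1.3P and P* = 145.
Substitute back: Q* = 762.3 - 0.8(145) = 646.3.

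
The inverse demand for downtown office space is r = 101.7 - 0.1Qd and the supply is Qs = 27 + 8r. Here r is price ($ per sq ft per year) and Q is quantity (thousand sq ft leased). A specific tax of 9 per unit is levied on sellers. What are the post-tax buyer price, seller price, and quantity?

r_b = 59, r_s = 50, Q = 427

Rewriting in direct form: Qd = 1017 - 10r.
Sellers keep r_s = r_b - 9 per unit, so supply in terms of the buyer price is Qs = -45 + 8r_b.
Equate demand and the shifted supply: 1017 - 10r_b = -45 + 8r_b, giving 18r_b = 1062, so r_b = 59.
Then r_s = 59 - 9 = 50 and Q = 1017 - 10(59) = 427.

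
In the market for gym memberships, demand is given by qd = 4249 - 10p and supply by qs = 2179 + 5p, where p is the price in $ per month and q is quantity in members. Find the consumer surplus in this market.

Equating demand and supply, 4249 - 10p = 2179 + 5p gives 15p = 2070, so p* = 138.
Substitute back: q* = 4249 - 10(138) = 2869.
Demand choke price (qd = 0): p = 4249/10 = 424.9. Consumer surplus = ½ × (424.9 - 138) × 2869 = 411558.05.

Consumer surplus = 411558.05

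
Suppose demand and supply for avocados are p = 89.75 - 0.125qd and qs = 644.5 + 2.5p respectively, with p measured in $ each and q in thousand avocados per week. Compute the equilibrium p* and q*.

p* = 7, q* = 662

Solving each curve for q: qd = 718 - 8p.
The market clears where 718 - 8p = 644.5 + 2.5p. Rearranging, 10.5p = 73.5, hence p* = 7.
Then q* = 718 - 8(7) = 662.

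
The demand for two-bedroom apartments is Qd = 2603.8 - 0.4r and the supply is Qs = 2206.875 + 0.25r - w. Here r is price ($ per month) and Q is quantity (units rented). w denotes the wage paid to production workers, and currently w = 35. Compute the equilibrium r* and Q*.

r* = 664.5, Q* = 2338

With w = 35, supply is Qs = 2171.875 + 0.25r.
The market clears where 2603.8 - 0.4r = 2171.875 + 0.25r. Rearranging, 0.65r = 431.925, hence r* = 664.5.
Substitute back: Q* = 2603.8 - 0.4(664.5) = 2338.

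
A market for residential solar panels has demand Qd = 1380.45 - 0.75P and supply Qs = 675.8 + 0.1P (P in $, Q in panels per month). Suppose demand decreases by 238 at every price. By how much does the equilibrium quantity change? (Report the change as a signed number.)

ΔQ = -28

Equating demand and supply, 1380.45 - 0.75P = 675.8 + 0.1P gives 0.85P = 704.65, so P* = 829.
Substitute back: Q* = 1380.45 - 0.75(829) = 758.7.
After the shift, demand is Qd = 1142.45 - 0.75P.
Re-solving, 0.85P = 466.65 gives P = 549 and Q = 730.7.
ΔQ = 730.7 - 758.7 = -28.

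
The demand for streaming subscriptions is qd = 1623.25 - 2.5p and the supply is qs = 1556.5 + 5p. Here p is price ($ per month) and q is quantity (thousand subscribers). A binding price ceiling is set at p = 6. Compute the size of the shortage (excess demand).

With p fixed at 6, quantity demanded is 1608.25 and quantity supplied is 1586.5.
Shortage = qd - qs = 1608.25 - 1586.5 = 21.75.

Shortage = 21.75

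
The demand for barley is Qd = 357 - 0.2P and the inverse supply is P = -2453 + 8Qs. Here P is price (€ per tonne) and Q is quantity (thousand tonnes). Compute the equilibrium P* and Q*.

In direct form, Qs = 306.625 + 0.125P.
Equating demand and supply, 357 - 0.2P = 306.625 + 0.125P gives 0.325P = 50.375, so P* = 155.
Then Q* = 357 - 0.2(155) = 326.

P* = 155, Q* = 326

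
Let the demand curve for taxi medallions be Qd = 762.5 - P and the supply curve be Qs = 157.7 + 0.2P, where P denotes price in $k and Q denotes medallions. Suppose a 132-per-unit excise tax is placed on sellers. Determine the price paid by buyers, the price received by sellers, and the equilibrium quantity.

P_b = 526, P_s = 394, Q = 236.5

Sellers keep P_s = P_b - 132 per unit, so supply in terms of the buyer price is Qs = 131.3 + 0.2P_b.
Market clearing requires 762.5 - P_b = 131.3 + 0.2P_b; hence 631.2 = 1.2P_b and P_b = 526.
Then P_s = 526 - 132 = 394 and Q = 762.5 - 526 = 236.5.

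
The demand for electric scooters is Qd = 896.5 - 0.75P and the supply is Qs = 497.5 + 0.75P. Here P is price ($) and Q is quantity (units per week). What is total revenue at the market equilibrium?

Total revenue = 185402

At equilibrium Qd = Qs, so 896.5 - 0.75P = 497.5 + 0.75P; collecting terms, 399 = 1.5P and P* = 266.
Then Q* = 896.5 - 0.75(266) = 697.
Total revenue = P* × Q* = 266 × 697 = 185402.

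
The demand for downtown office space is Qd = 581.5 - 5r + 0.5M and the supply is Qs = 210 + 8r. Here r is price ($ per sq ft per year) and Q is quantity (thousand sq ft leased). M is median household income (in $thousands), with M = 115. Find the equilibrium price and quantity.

r* = 33, Q* = 474

With M = 115, demand is Qd = 639 - 5r.
Equating demand and supply, 639 - 5r = 210 + 8r gives 13r = 429, so r* = 33.
Then Q* = 639 - 5(33) = 474.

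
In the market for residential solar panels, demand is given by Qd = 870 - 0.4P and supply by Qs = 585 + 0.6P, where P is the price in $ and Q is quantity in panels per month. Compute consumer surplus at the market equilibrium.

Consumer surplus = 714420

The market clears where 870 - 0.4P = 585 + 0.6P. Rearranging, P = 285, hence P* = 285.
From the demand curve, Q* = 870 - 0.4(285) = 756.
Demand choke price (Qd = 0): P = 870/0.4 = 2175. Consumer surplus = ½ × (2175 - 285) × 756 = 714420.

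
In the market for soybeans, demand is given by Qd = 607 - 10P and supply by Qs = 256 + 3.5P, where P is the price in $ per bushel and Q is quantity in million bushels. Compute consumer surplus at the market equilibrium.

Consumer surplus = 6020.45

Equating demand and supply, 607 - 10P = 256 + 3.5P gives 13.5P = 351, so P* = 26.
Plugging P* into demand: Q* = 607 - 10(26) = 347.
Demand choke price (Qd = 0): P = 607/10 = 60.7. Consumer surplus = ½ × (60.7 - 26) × 347 = 6020.45.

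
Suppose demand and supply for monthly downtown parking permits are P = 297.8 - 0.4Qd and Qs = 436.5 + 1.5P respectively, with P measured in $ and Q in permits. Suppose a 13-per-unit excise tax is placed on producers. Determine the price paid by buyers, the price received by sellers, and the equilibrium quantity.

P_b = 81.875, P_s = 68.875, Q = 539.8125

In direct form, Qd = 744.5 - 2.5P.
The tax drives a wedge P_b - P_s = 13. Substituting P_s = P_b - 13 into supply: Qs = 417 + 1.5P_b.
Market clearing requires 744.5 - 2.5P_b = 417 + 1.5P_b; hence 327.5 = 4P_b and P_b = 81.875.
Then P_s = 81.875 - 13 = 68.875 and Q = 744.5 - 2.5(81.875) = 539.8125.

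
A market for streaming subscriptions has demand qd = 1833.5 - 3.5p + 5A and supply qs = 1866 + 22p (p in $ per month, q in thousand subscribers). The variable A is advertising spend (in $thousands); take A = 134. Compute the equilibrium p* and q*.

p* = 25, q* = 2416

With A = 134, demand is qd = 2503.5 - 3.5p.
The market clears where 2503.5 - 3.5p = 1866 + 22p. Rearranging, 25.5p = 637.5, hence p* = 25.
Plugging p* into demand: q* = 2503.5 - 3.5(25) = 2416.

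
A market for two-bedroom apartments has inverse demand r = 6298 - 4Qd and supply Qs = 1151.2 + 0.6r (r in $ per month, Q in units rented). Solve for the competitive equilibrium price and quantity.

r* = 498, Q* = 1450

Rewriting in direct form: Qd = 1574.5 - 0.25r.
The market clears where 1574.5 - 0.25r = 1151.2 + 0.6r. Rearranging, 0.85r = 423.3, hence r* = 498.
Plugging r* into demand: Q* = 1574.5 - 0.25(498) = 1450.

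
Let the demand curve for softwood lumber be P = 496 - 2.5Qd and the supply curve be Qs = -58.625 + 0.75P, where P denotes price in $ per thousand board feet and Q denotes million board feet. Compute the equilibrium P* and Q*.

P* = 223.5, Q* = 109

Rewriting in direct form: Qd = 198.4 - 0.4P.
At equilibrium Qd = Qs, so 198.4 - 0.4P = -58.625 + 0.75P; collecting terms, 257.025 = 1.15P and P* = 223.5.
Plugging P* into demand: Q* = 198.4 - 0.4(223.5) = 109.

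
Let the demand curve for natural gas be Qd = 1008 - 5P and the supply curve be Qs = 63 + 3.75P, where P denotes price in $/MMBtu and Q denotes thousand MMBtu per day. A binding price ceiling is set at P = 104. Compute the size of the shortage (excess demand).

With P fixed at 104, quantity demanded is 488 and quantity supplied is 453.
Shortage = Qd - Qs = 488 - 453 = 35.

Shortage = 35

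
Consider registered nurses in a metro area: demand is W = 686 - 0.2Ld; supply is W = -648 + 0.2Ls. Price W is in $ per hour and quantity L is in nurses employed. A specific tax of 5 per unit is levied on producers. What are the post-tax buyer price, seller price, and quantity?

Rewriting in direct form: Ld = 3430 - 5W and Ls = 3240 + 5W.
The tax drives a wedge W_b - W_s = 5. Substituting W_s = W_b - 5 into supply: Ls = 3215 + 5W_b.
Equate demand and the shifted supply: 3430 - 5W_b = 3215 + 5W_b, giving 10W_b = 215, so W_b = 21.5.
Then W_s = 21.5 - 5 = 16.5 and L = 3430 - 5(21.5) = 3322.5.

W_b = 21.5, W_s = 16.5, L = 3322.5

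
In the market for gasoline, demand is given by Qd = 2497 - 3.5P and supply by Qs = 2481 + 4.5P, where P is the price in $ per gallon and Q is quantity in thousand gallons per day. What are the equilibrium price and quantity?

Equating demand and supply, 2497 - 3.5P = 2481 + 4.5P gives 8P = 16, so P* = 2.
Then Q* = 2497 - 3.5(2) = 2490.

P* = 2, Q* = 2490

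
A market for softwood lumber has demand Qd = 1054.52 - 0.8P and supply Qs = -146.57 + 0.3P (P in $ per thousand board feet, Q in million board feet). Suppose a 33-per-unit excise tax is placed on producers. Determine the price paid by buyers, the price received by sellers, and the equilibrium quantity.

With a tax of 33 on producers, they supply based on the net price P_s = P_b - 33, so Qs = -156.47 + 0.3P_b.
Equate demand and the shifted supply: 1054.52 - 0.8P_b = -156.47 + 0.3P_b, giving 1.1P_b = 1210.99, so P_b = 1100.9.
Then P_s = 1100.9 - 33 = 1067.9 and Q = 1054.52 - 0.8(1100.9) = 173.8.

P_b = 1100.9, P_s = 1067.9, Q = 173.8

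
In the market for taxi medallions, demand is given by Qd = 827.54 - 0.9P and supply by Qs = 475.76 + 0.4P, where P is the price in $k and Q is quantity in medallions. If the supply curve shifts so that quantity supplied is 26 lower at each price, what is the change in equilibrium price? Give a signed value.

Equating demand and supply, 827.54 - 0.9P = 475.76 + 0.4P gives 1.3P = 351.78, so P* = 270.6.
Substitute back: Q* = 827.54 - 0.9(270.6) = 584.
After the shift, supply is Qs = 449.76 + 0.4P.
The new intersection has 377.78 = 1.3P, i.e. P = 290.6, Q = 566.
ΔP = 290.6 - 270.6 = 20.

ΔP = 20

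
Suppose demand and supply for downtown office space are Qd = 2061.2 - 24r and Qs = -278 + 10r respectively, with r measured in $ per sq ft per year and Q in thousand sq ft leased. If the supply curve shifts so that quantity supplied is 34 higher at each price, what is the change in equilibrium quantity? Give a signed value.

At equilibrium Qd = Qs, so 2061.2 - 24r = -278 + 10r; collecting terms, 2339.2 = 34r and r* = 68.8.
From the demand curve, Q* = 2061.2 - 24(68.8) = 410.
After the shift, supply is Qs = -244 + 10r.
New equilibrium: 2305.2 = 34r, so r = 67.8 and Q = 434.
ΔQ = 434 - 410 = 24.

ΔQ = 24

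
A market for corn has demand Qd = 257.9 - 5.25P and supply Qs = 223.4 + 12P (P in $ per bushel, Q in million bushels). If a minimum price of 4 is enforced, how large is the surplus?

Surplus = 34.5

With P fixed at 4, quantity demanded is 236.9 and quantity supplied is 271.4.
Surplus = Qs - Qd = 271.4 - 236.9 = 34.5.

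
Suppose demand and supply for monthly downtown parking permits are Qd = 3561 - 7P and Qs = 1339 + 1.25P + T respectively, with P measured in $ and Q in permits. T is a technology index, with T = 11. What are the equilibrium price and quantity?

With T = 11, supply is Qs = 1350 + 1.25P.
At equilibrium Qd = Qs, so 3561 - 7P = 1350 + 1.25P; collecting terms, 2211 = 8.25P and P* = 268.
Then Q* = 3561 - 7(268) = 1685.

P* = 268, Q* = 1685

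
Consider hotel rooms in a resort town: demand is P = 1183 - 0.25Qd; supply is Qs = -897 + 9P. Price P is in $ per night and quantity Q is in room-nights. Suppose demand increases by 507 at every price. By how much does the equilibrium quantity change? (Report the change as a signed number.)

Inverting to quantity form: Qd = 4732 - 4P.
Equating demand and supply, 4732 - 4P = -897 + 9P gives 13P = 5629, so P* = 433.
From the demand curve, Q* = 4732 - 4(433) = 3000.
After the shift, demand is Qd = 5239 - 4P.
Re-solving, 13P = 6136 gives P = 472 and Q = 3351.
ΔQ = 3351 - 3000 = 351.

ΔQ = 351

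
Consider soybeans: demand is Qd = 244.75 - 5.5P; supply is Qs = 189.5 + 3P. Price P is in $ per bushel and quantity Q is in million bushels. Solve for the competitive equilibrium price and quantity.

The market clears where 244.75 - 5.5P = 189.5 + 3P. Rearranging, 8.5P = 55.25, hence P* = 6.5.
Then Q* = 244.75 - 5.5(6.5) = 209.

P* = 6.5, Q* = 209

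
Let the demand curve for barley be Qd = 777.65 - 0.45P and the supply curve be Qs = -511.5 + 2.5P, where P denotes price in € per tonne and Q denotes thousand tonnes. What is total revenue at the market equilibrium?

Total revenue = 253897

The market clears where 777.65 - 0.45P = -511.5 + 2.5P. Rearranging, 2.95P = 1289.15, hence P* = 437.
From the demand curve, Q* = 777.65 - 0.45(437) = 581.
Total revenue = P* × Q* = 437 × 581 = 253897.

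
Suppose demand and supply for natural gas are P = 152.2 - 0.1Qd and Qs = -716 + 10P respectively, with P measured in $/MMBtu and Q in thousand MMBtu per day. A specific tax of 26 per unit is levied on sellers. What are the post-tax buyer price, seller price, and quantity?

In direct form, Qd = 1522 - 10P.
The tax drives a wedge P_b - P_s = 26. Substituting P_s = P_b - 26 into supply: Qs = -976 + 10P_b.
Equate demand and the shifted supply: 1522 - 10P_b = -976 + 10P_b, giving 20P_b = 2498, so P_b = 124.9.
Then P_s = 124.9 - 26 = 98.9 and Q = 1522 - 10(124.9) = 273.

P_b = 124.9, P_s = 98.9, Q = 273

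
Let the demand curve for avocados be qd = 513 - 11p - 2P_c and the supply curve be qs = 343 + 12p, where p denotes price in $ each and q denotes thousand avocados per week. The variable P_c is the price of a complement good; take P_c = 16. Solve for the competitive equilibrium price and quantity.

With P_c = 16, demand is qd = 481 - 11p.
Equating demand and supply, 481 - 11p = 343 + 12p gives 23p = 138, so p* = 6.
Substitute back: q* = 481 - 11(6) = 415.

p* = 6, q* = 415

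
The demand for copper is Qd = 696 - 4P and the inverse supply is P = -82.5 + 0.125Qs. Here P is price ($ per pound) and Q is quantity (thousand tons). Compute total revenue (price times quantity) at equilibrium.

Inverting to quantity form: Qs = 660 + 8P.
Set Qd = Qs: 696 - 4P = 660 + 8P, so 36 = 12P and P* = 3.
From the demand curve, Q* = 696 - 4(3) = 684.
Total revenue = P* × Q* = 3 × 684 = 2052.

Total revenue = 2052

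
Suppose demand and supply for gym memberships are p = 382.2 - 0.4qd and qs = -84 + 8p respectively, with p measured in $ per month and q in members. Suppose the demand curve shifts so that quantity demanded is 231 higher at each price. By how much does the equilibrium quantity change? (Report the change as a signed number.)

Δq = 176

In direct form, qd = 955.5 - 2.5p.
The market clears where 955.5 - 2.5p = -84 + 8p. Rearranging, 10.5p = 1039.5, hence p* = 99.
Substitute back: q* = 955.5 - 2.5(99) = 708.
After the shift, demand is qd = 1186.5 - 2.5p.
The new intersection has 1270.5 = 10.5p, i.e. p = 121, q = 884.
Δq = 884 - 708 = 176.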